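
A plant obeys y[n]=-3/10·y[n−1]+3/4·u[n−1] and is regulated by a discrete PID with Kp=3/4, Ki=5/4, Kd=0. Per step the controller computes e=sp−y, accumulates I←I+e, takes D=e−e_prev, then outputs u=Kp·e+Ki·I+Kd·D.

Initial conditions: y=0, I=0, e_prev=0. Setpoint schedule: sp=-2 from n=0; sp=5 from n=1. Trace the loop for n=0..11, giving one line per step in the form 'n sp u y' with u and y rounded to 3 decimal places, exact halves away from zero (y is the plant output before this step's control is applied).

(exact arithmetic carried between steps; '≈' marks a value shown rounded to 6 d.p. or computed from one; I and e_prev carry over from the previous line; the table rounds u and y to 3 d.p., halves away from zero)
n=0: y=0, sp=-2, e=sp−y=-2; I=-2, D=e−e_prev=-2; u=3/4·(-2)+5/4·(-2)+0·(-2)=-4; next y=-3/10·0+3/4·(-4)=-3
n=1: y=-3, sp=5, e=sp−y=8; I=6, D=e−e_prev=10; u=3/4·8+5/4·6+0·10=13.5; next y=-3/10·(-3)+3/4·13.5=11.025
n=2: y=11.025, sp=5, e=sp−y=-6.025; I=-0.025, D=e−e_prev=-14.025; u=3/4·(-6.025)+5/4·(-0.025)+0·(-14.025)=-4.55; next y=-3/10·11.025+3/4·(-4.55)=-6.72
n=3: y=-6.72, sp=5, e=sp−y=11.72; I=11.695, D=e−e_prev=17.745; u=3/4·11.72+5/4·11.695+0·17.745=23.40875; next y=-3/10·(-6.72)+3/4·23.40875≈19.572563
n=4: y≈19.572563, sp=5, e=sp−y≈-14.572563; I≈-2.877563, D=e−e_prev≈-26.292563; u=3/4·(-14.572563)+5/4·(-2.877563)+0·(-26.292563)≈-14.526375; next y=-3/10·19.572563+3/4·(-14.526375)≈-16.76655
n=5: y=-16.76655, sp=5, e=sp−y=21.76655; I≈18.888988, D=e−e_prev≈36.339113; u=3/4·21.76655+5/4·18.888988+0·36.339113≈39.936147; next y=-3/10·(-16.76655)+3/4·39.936147≈34.982075
n=6: y≈34.982075, sp=5, e=sp−y≈-29.982075; I≈-11.093088, D=e−e_prev≈-51.748625; u=3/4·(-29.982075)+5/4·(-11.093088)+0·(-51.748625)≈-36.352916; next y=-3/10·34.982075+3/4·(-36.352916)≈-37.759310
n=7: y≈-37.759310, sp=5, e=sp−y≈42.759310; I≈31.666222, D=e−e_prev≈72.741385; u=3/4·42.759310+5/4·31.666222+0·72.741385≈71.652259; next y=-3/10·(-37.759310)+3/4·71.652259≈65.066987
n=8: y≈65.066987, sp=5, e=sp−y≈-60.066987; I≈-28.400766, D=e−e_prev≈-102.826297; u=3/4·(-60.066987)+5/4·(-28.400766)+0·(-102.826297)≈-80.551198; next y=-3/10·65.066987+3/4·(-80.551198)≈-79.933494
n=9: y≈-79.933494, sp=5, e=sp−y≈84.933494; I≈56.532729, D=e−e_prev≈145.000482; u=3/4·84.933494+5/4·56.532729+0·145.000482≈134.366032; next y=-3/10·(-79.933494)+3/4·134.366032≈124.754572
n=10: y≈124.754572, sp=5, e=sp−y≈-119.754572; I≈-63.221843, D=e−e_prev≈-204.688067; u=3/4·(-119.754572)+5/4·(-63.221843)+0·(-204.688067)≈-168.843233; next y=-3/10·124.754572+3/4·(-168.843233)≈-164.058797
n=11: y≈-164.058797, sp=5, e=sp−y≈169.058797; I≈105.836953, D=e−e_prev≈288.813369; u=3/4·169.058797+5/4·105.836953+0·288.813369≈259.090289; next y=-3/10·(-164.058797)+3/4·259.090289≈243.535356

0 -2 -4.000 0.000
1 5 13.500 -3.000
2 5 -4.550 11.025
3 5 23.409 -6.720
4 5 -14.526 19.573
5 5 39.936 -16.767
6 5 -36.353 34.982
7 5 71.652 -37.759
8 5 -80.551 65.067
9 5 134.366 -79.933
10 5 -168.843 124.755
11 5 259.090 -164.059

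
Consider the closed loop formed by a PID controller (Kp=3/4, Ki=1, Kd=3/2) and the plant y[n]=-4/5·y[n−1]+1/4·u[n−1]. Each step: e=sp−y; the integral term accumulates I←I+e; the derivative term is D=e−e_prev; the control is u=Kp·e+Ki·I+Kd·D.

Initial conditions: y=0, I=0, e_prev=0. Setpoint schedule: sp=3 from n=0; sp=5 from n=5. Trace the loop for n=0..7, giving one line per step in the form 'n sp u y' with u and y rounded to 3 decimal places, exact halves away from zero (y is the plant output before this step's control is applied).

0 3 9.750 0.000
1 3 0.328 2.438
2 3 18.540 -1.868
3 3 -9.042 6.129
4 3 43.028 -7.164
5 5 -37.117 16.488
6 5 110.485 -22.470
7 5 -141.698 45.597

(exact arithmetic carried between steps; '≈' marks a value shown rounded to 6 d.p. or computed from one; I and e_prev carry over from the previous line; the table rounds u and y to 3 d.p., halves away from zero)
n=0: y=0, sp=3, e=sp−y=3; I=3, D=e−e_prev=3; u=3/4·3+1·3+3/2·3=9.75; next y=-4/5·0+1/4·9.75=2.4375
n=1: y=2.4375, sp=3, e=sp−y=0.5625; I=3.5625, D=e−e_prev=-2.4375; u=3/4·0.5625+1·3.5625+3/2·(-2.4375)=0.328125; next y=-4/5·2.4375+1/4·0.328125≈-1.867969
n=2: y≈-1.867969, sp=3, e=sp−y≈4.867969; I≈8.430469, D=e−e_prev≈4.305469; u=3/4·4.867969+1·8.430469+3/2·4.305469≈18.539648; next y=-4/5·(-1.867969)+1/4·18.539648≈6.129287
n=3: y≈6.129287, sp=3, e=sp−y≈-3.129287; I≈5.301182, D=e−e_prev≈-7.997256; u=3/4·(-3.129287)+1·5.301182+3/2·(-7.997256)≈-9.041667; next y=-4/5·6.129287+1/4·(-9.041667)≈-7.163847
n=4: y≈-7.163847, sp=3, e=sp−y≈10.163847; I≈15.465028, D=e−e_prev≈13.293134; u=3/4·10.163847+1·15.465028+3/2·13.293134≈43.027614; next y=-4/5·(-7.163847)+1/4·43.027614≈16.487981
n=5: y≈16.487981, sp=5, e=sp−y≈-11.487981; I≈3.977048, D=e−e_prev≈-21.651827; u=3/4·(-11.487981)+1·3.977048+3/2·(-21.651827)≈-37.116679; next y=-4/5·16.487981+1/4·(-37.116679)≈-22.469554
n=6: y≈-22.469554, sp=5, e=sp−y≈27.469554; I≈31.446602, D=e−e_prev≈38.957535; u=3/4·27.469554+1·31.446602+3/2·38.957535≈110.485070; next y=-4/5·(-22.469554)+1/4·110.485070≈45.596911
n=7: y≈45.596911, sp=5, e=sp−y≈-40.596911; I≈-9.150309, D=e−e_prev≈-68.066465; u=3/4·(-40.596911)+1·(-9.150309)+3/2·(-68.066465)≈-141.697690; next y=-4/5·45.596911+1/4·(-141.697690)≈-71.901951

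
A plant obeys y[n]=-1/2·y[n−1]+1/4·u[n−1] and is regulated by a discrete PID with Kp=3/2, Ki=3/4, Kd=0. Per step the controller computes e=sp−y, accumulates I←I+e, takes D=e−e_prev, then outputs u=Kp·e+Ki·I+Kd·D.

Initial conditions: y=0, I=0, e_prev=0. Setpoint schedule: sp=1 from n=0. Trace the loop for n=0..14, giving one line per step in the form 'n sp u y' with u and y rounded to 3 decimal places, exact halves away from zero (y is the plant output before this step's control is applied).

0 1 2.250 0.000
1 1 1.734 0.563
2 1 2.985 0.152
3 1 2.456 0.670
4 1 3.584 0.279
5 1 3.050 0.756
6 1 4.070 0.384
7 1 3.539 0.825
8 1 4.465 0.472
9 1 3.943 0.880
10 1 4.786 0.546
11 1 4.276 0.924
12 1 5.045 0.607
13 1 4.551 0.958
14 1 5.255 0.659

(exact arithmetic carried between steps; '≈' marks a value shown rounded to 6 d.p. or computed from one; I and e_prev carry over from the previous line; the table rounds u and y to 3 d.p., halves away from zero)
n=0: y=0, sp=1, e=sp−y=1; I=1, D=e−e_prev=1; u=3/2·1+3/4·1+0·1=2.25; next y=-1/2·0+1/4·2.25=0.5625
n=1: y=0.5625, sp=1, e=sp−y=0.4375; I=1.4375, D=e−e_prev=-0.5625; u=3/2·0.4375+3/4·1.4375+0·(-0.5625)=1.734375; next y=-1/2·0.5625+1/4·1.734375≈0.152344
n=2: y≈0.152344, sp=1, e=sp−y≈0.847656; I≈2.285156, D=e−e_prev≈0.410156; u=3/2·0.847656+3/4·2.285156+0·0.410156≈2.985352; next y=-1/2·0.152344+1/4·2.985352≈0.670166
n=3: y≈0.670166, sp=1, e=sp−y≈0.329834; I≈2.614990, D=e−e_prev≈-0.517822; u=3/2·0.329834+3/4·2.614990+0·(-0.517822)≈2.455994; next y=-1/2·0.670166+1/4·2.455994≈0.278915
n=4: y≈0.278915, sp=1, e=sp−y≈0.721085; I≈3.336075, D=e−e_prev≈0.391251; u=3/2·0.721085+3/4·3.336075+0·0.391251≈3.583683; next y=-1/2·0.278915+1/4·3.583683≈0.756463
n=5: y≈0.756463, sp=1, e=sp−y≈0.243537; I≈3.579612, D=e−e_prev≈-0.477548; u=3/2·0.243537+3/4·3.579612+0·(-0.477548)≈3.050014; next y=-1/2·0.756463+1/4·3.050014≈0.384272
n=6: y≈0.384272, sp=1, e=sp−y≈0.615728; I≈4.195340, D=e−e_prev≈0.372191; u=3/2·0.615728+3/4·4.195340+0·0.372191≈4.070097; next y=-1/2·0.384272+1/4·4.070097≈0.825388
n=7: y≈0.825388, sp=1, e=sp−y≈0.174612; I≈4.369952, D=e−e_prev≈-0.441116; u=3/2·0.174612+3/4·4.369952+0·(-0.441116)≈3.539381; next y=-1/2·0.825388+1/4·3.539381≈0.472151
n=8: y≈0.472151, sp=1, e=sp−y≈0.527849; I≈4.897800, D=e−e_prev≈0.353237; u=3/2·0.527849+3/4·4.897800+0·0.353237≈4.465123; next y=-1/2·0.472151+1/4·4.465123≈0.880205
n=9: y≈0.880205, sp=1, e=sp−y≈0.119795; I≈5.017595, D=e−e_prev≈-0.408054; u=3/2·0.119795+3/4·5.017595+0·(-0.408054)≈3.942889; next y=-1/2·0.880205+1/4·3.942889≈0.545620
n=10: y≈0.545620, sp=1, e=sp−y≈0.454380; I≈5.471976, D=e−e_prev≈0.334586; u=3/2·0.454380+3/4·5.471976+0·0.334586≈4.785552; next y=-1/2·0.545620+1/4·4.785552≈0.923578
n=11: y≈0.923578, sp=1, e=sp−y≈0.076422; I≈5.548397, D=e−e_prev≈-0.377959; u=3/2·0.076422+3/4·5.548397+0·(-0.377959)≈4.275930; next y=-1/2·0.923578+1/4·4.275930≈0.607193
n=12: y≈0.607193, sp=1, e=sp−y≈0.392807; I≈5.941204, D=e−e_prev≈0.316385; u=3/2·0.392807+3/4·5.941204+0·0.316385≈5.045113; next y=-1/2·0.607193+1/4·5.045113≈0.957681
n=13: y≈0.957681, sp=1, e=sp−y≈0.042319; I≈5.983522, D=e−e_prev≈-0.350488; u=3/2·0.042319+3/4·5.983522+0·(-0.350488)≈4.551120; next y=-1/2·0.957681+1/4·4.551120≈0.658939
n=14: y≈0.658939, sp=1, e=sp−y≈0.341061; I≈6.324583, D=e−e_prev≈0.298742; u=3/2·0.341061+3/4·6.324583+0·0.298742≈5.255029; next y=-1/2·0.658939+1/4·5.255029≈0.984288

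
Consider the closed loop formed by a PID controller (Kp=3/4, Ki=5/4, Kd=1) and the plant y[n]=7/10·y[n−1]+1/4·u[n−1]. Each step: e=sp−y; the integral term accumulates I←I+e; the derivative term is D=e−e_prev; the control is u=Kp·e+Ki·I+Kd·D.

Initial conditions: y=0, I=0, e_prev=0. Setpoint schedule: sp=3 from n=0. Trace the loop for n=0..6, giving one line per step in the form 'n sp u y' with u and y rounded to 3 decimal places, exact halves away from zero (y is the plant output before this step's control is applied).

(exact arithmetic carried between steps; '≈' marks a value shown rounded to 6 d.p. or computed from one; I and e_prev carry over from the previous line; the table rounds u and y to 3 d.p., halves away from zero)
n=0: y=0, sp=3, e=sp−y=3; I=3, D=e−e_prev=3; u=3/4·3+5/4·3+1·3=9; next y=7/10·0+1/4·9=2.25
n=1: y=2.25, sp=3, e=sp−y=0.75; I=3.75, D=e−e_prev=-2.25; u=3/4·0.75+5/4·3.75+1·(-2.25)=3; next y=7/10·2.25+1/4·3=2.325
n=2: y=2.325, sp=3, e=sp−y=0.675; I=4.425, D=e−e_prev=-0.075; u=3/4·0.675+5/4·4.425+1·(-0.075)=5.9625; next y=7/10·2.325+1/4·5.9625=3.118125
n=3: y=3.118125, sp=3, e=sp−y=-0.118125; I=4.306875, D=e−e_prev=-0.793125; u=3/4·(-0.118125)+5/4·4.306875+1·(-0.793125)=4.501875; next y=7/10·3.118125+1/4·4.501875≈3.308156
n=4: y≈3.308156, sp=3, e=sp−y≈-0.308156; I≈3.998719, D=e−e_prev≈-0.190031; u=3/4·(-0.308156)+5/4·3.998719+1·(-0.190031)≈4.57725; next y=7/10·3.308156+1/4·4.57725≈3.460022
n=5: y≈3.460022, sp=3, e=sp−y≈-0.460022; I≈3.538697, D=e−e_prev≈-0.151866; u=3/4·(-0.460022)+5/4·3.538697+1·(-0.151866)≈3.926489; next y=7/10·3.460022+1/4·3.926489≈3.403638
n=6: y≈3.403638, sp=3, e=sp−y≈-0.403638; I≈3.135059, D=e−e_prev≈0.056384; u=3/4·(-0.403638)+5/4·3.135059+1·0.056384≈3.672480; next y=7/10·3.403638+1/4·3.672480≈3.300666

0 3 9.000 0.000
1 3 3.000 2.250
2 3 5.963 2.325
3 3 4.502 3.118
4 3 4.577 3.308
5 3 3.926 3.460
6 3 3.672 3.404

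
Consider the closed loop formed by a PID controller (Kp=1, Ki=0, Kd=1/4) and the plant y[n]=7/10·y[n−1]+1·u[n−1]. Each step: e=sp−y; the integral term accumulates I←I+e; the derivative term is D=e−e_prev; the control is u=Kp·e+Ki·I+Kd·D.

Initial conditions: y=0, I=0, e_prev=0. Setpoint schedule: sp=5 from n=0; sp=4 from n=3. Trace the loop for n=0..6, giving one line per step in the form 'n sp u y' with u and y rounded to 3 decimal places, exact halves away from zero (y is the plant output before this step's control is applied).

(exact arithmetic carried between steps; '≈' marks a value shown rounded to 6 d.p. or computed from one; I and e_prev carry over from the previous line; the table rounds u and y to 3 d.p., halves away from zero)
n=0: y=0, sp=5, e=sp−y=5; I=5, D=e−e_prev=5; u=1·5+0·5+1/4·5=6.25; next y=7/10·0+1·6.25=6.25
n=1: y=6.25, sp=5, e=sp−y=-1.25; I=3.75, D=e−e_prev=-6.25; u=1·(-1.25)+0·3.75+1/4·(-6.25)=-2.8125; next y=7/10·6.25+1·(-2.8125)=1.5625
n=2: y=1.5625, sp=5, e=sp−y=3.4375; I=7.1875, D=e−e_prev=4.6875; u=1·3.4375+0·7.1875+1/4·4.6875=4.609375; next y=7/10·1.5625+1·4.609375=5.703125
n=3: y=5.703125, sp=4, e=sp−y=-1.703125; I=5.484375, D=e−e_prev=-5.140625; u=1·(-1.703125)+0·5.484375+1/4·(-5.140625)≈-2.988281; next y=7/10·5.703125+1·(-2.988281)≈1.003906
n=4: y≈1.003906, sp=4, e=sp−y≈2.996094; I≈8.480469, D=e−e_prev≈4.699219; u=1·2.996094+0·8.480469+1/4·4.699219≈4.170898; next y=7/10·1.003906+1·4.170898≈4.873633
n=5: y≈4.873633, sp=4, e=sp−y≈-0.873633; I≈7.606836, D=e−e_prev≈-3.869727; u=1·(-0.873633)+0·7.606836+1/4·(-3.869727)≈-1.841064; next y=7/10·4.873633+1·(-1.841064)≈1.570479
n=6: y≈1.570479, sp=4, e=sp−y≈2.429521; I≈10.036357, D=e−e_prev≈3.303154; u=1·2.429521+0·10.036357+1/4·3.303154≈3.255310; next y=7/10·1.570479+1·3.255310≈4.354645

0 5 6.250 0.000
1 5 -2.813 6.250
2 5 4.609 1.563
3 4 -2.988 5.703
4 4 4.171 1.004
5 4 -1.841 4.874
6 4 3.255 1.570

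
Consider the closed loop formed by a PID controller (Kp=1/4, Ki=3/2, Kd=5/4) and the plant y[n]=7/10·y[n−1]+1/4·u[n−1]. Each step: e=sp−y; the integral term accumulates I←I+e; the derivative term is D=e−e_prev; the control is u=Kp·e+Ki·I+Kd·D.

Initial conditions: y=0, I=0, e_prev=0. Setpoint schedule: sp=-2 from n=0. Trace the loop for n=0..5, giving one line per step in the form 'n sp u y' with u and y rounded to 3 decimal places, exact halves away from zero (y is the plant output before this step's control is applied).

0 -2 -6.000 0.000
1 -2 -2.000 -1.500
2 -2 -4.475 -1.550
3 -2 -3.251 -2.204
4 -2 -3.308 -2.355
5 -2 -2.603 -2.476

(exact arithmetic carried between steps; '≈' marks a value shown rounded to 6 d.p. or computed from one; I and e_prev carry over from the previous line; the table rounds u and y to 3 d.p., halves away from zero)
n=0: y=0, sp=-2, e=sp−y=-2; I=-2, D=e−e_prev=-2; u=1/4·(-2)+3/2·(-2)+5/4·(-2)=-6; next y=7/10·0+1/4·(-6)=-1.5
n=1: y=-1.5, sp=-2, e=sp−y=-0.5; I=-2.5, D=e−e_prev=1.5; u=1/4·(-0.5)+3/2·(-2.5)+5/4·1.5=-2; next y=7/10·(-1.5)+1/4·(-2)=-1.55
n=2: y=-1.55, sp=-2, e=sp−y=-0.45; I=-2.95, D=e−e_prev=0.05; u=1/4·(-0.45)+3/2·(-2.95)+5/4·0.05=-4.475; next y=7/10·(-1.55)+1/4·(-4.475)=-2.20375
n=3: y=-2.20375, sp=-2, e=sp−y=0.20375; I=-2.74625, D=e−e_prev=0.65375; u=1/4·0.20375+3/2·(-2.74625)+5/4·0.65375=-3.25125; next y=7/10·(-2.20375)+1/4·(-3.25125)≈-2.355438
n=4: y≈-2.355438, sp=-2, e=sp−y≈0.355438; I≈-2.390813, D=e−e_prev≈0.151688; u=1/4·0.355438+3/2·(-2.390813)+5/4·0.151688≈-3.30775; next y=7/10·(-2.355438)+1/4·(-3.30775)≈-2.475744
n=5: y≈-2.475744, sp=-2, e=sp−y≈0.475744; I≈-1.915069, D=e−e_prev≈0.120306; u=1/4·0.475744+3/2·(-1.915069)+5/4·0.120306≈-2.603284; next y=7/10·(-2.475744)+1/4·(-2.603284)≈-2.383842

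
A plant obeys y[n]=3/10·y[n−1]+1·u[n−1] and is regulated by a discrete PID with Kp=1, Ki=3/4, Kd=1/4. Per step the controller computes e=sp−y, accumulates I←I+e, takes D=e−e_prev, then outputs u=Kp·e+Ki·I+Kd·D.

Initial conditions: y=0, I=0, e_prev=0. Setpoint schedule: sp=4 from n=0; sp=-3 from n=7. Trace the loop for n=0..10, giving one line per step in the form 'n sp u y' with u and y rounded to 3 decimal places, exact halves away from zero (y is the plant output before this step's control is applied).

0 4 8.000 0.000
1 4 -6.000 8.000
2 4 16.200 -3.600
3 4 -18.440 15.120
4 4 35.948 -13.904
5 4 -49.242 31.777
6 4 84.317 -39.709
7 -3 -138.999 72.404
8 -3 213.590 -117.277
9 -3 -339.490 178.406
10 -3 527.125 -285.968

(exact arithmetic carried between steps; '≈' marks a value shown rounded to 6 d.p. or computed from one; I and e_prev carry over from the previous line; the table rounds u and y to 3 d.p., halves away from zero)
n=0: y=0, sp=4, e=sp−y=4; I=4, D=e−e_prev=4; u=1·4+3/4·4+1/4·4=8; next y=3/10·0+1·8=8
n=1: y=8, sp=4, e=sp−y=-4; I=0, D=e−e_prev=-8; u=1·(-4)+3/4·0+1/4·(-8)=-6; next y=3/10·8+1·(-6)=-3.6
n=2: y=-3.6, sp=4, e=sp−y=7.6; I=7.6, D=e−e_prev=11.6; u=1·7.6+3/4·7.6+1/4·11.6=16.2; next y=3/10·(-3.6)+1·16.2=15.12
n=3: y=15.12, sp=4, e=sp−y=-11.12; I=-3.52, D=e−e_prev=-18.72; u=1·(-11.12)+3/4·(-3.52)+1/4·(-18.72)=-18.44; next y=3/10·15.12+1·(-18.44)=-13.904
n=4: y=-13.904, sp=4, e=sp−y=17.904; I=14.384, D=e−e_prev=29.024; u=1·17.904+3/4·14.384+1/4·29.024=35.948; next y=3/10·(-13.904)+1·35.948=31.7768
n=5: y=31.7768, sp=4, e=sp−y=-27.7768; I=-13.3928, D=e−e_prev=-45.6808; u=1·(-27.7768)+3/4·(-13.3928)+1/4·(-45.6808)=-49.2416; next y=3/10·31.7768+1·(-49.2416)=-39.70856
n=6: y=-39.70856, sp=4, e=sp−y=43.70856; I=30.31576, D=e−e_prev=71.48536; u=1·43.70856+3/4·30.31576+1/4·71.48536=84.31672; next y=3/10·(-39.70856)+1·84.31672=72.404152
n=7: y=72.404152, sp=-3, e=sp−y=-75.404152; I=-45.088392, D=e−e_prev=-119.112712; u=1·(-75.404152)+3/4·(-45.088392)+1/4·(-119.112712)=-138.998624; next y=3/10·72.404152+1·(-138.998624)≈-117.277378
n=8: y≈-117.277378, sp=-3, e=sp−y≈114.277378; I≈69.188986, D=e−e_prev≈189.681530; u=1·114.277378+3/4·69.188986+1/4·189.681530≈213.589501; next y=3/10·(-117.277378)+1·213.589501≈178.406287
n=9: y≈178.406287, sp=-3, e=sp−y≈-181.406287; I≈-112.217301, D=e−e_prev≈-295.683666; u=1·(-181.406287)+3/4·(-112.217301)+1/4·(-295.683666)≈-339.490179; next y=3/10·178.406287+1·(-339.490179)≈-285.968293
n=10: y≈-285.968293, sp=-3, e=sp−y≈282.968293; I≈170.750992, D=e−e_prev≈464.374580; u=1·282.968293+3/4·170.750992+1/4·464.374580≈527.125183; next y=3/10·(-285.968293)+1·527.125183≈441.334695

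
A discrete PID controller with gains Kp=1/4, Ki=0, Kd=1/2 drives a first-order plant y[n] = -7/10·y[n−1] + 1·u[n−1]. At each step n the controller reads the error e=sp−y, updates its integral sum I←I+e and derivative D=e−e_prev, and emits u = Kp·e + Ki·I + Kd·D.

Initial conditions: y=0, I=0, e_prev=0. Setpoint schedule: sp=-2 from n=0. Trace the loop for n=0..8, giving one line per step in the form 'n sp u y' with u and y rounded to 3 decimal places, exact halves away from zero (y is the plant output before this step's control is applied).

0 -2 -1.500 0.000
1 -2 0.625 -1.500
2 -2 -2.506 1.675
3 -2 3.097 -3.679
4 -2 -6.593 5.672
5 -2 10.258 -10.563
6 -2 -19.021 17.653
7 -2 31.860 -31.378
8 -2 -56.557 53.824

(exact arithmetic carried between steps; '≈' marks a value shown rounded to 6 d.p. or computed from one; I and e_prev carry over from the previous line; the table rounds u and y to 3 d.p., halves away from zero)
n=0: y=0, sp=-2, e=sp−y=-2; I=-2, D=e−e_prev=-2; u=1/4·(-2)+0·(-2)+1/2·(-2)=-1.5; next y=-7/10·0+1·(-1.5)=-1.5
n=1: y=-1.5, sp=-2, e=sp−y=-0.5; I=-2.5, D=e−e_prev=1.5; u=1/4·(-0.5)+0·(-2.5)+1/2·1.5=0.625; next y=-7/10·(-1.5)+1·0.625=1.675
n=2: y=1.675, sp=-2, e=sp−y=-3.675; I=-6.175, D=e−e_prev=-3.175; u=1/4·(-3.675)+0·(-6.175)+1/2·(-3.175)=-2.50625; next y=-7/10·1.675+1·(-2.50625)=-3.67875
n=3: y=-3.67875, sp=-2, e=sp−y=1.67875; I=-4.49625, D=e−e_prev=5.35375; u=1/4·1.67875+0·(-4.49625)+1/2·5.35375≈3.096563; next y=-7/10·(-3.67875)+1·3.096563≈5.671688
n=4: y≈5.671688, sp=-2, e=sp−y≈-7.671688; I≈-12.167938, D=e−e_prev≈-9.350438; u=1/4·(-7.671688)+0·(-12.167938)+1/2·(-9.350438)≈-6.593141; next y=-7/10·5.671688+1·(-6.593141)≈-10.563322
n=5: y≈-10.563322, sp=-2, e=sp−y≈8.563322; I≈-3.604616, D=e−e_prev≈16.235009; u=1/4·8.563322+0·(-3.604616)+1/2·16.235009≈10.258335; next y=-7/10·(-10.563322)+1·10.258335≈17.652660
n=6: y≈17.652660, sp=-2, e=sp−y≈-19.652660; I≈-23.257276, D=e−e_prev≈-28.215982; u=1/4·(-19.652660)+0·(-23.257276)+1/2·(-28.215982)≈-19.021156; next y=-7/10·17.652660+1·(-19.021156)≈-31.378019
n=7: y≈-31.378019, sp=-2, e=sp−y≈29.378019; I≈6.120743, D=e−e_prev≈49.030679; u=1/4·29.378019+0·6.120743+1/2·49.030679≈31.859844; next y=-7/10·(-31.378019)+1·31.859844≈53.824457
n=8: y≈53.824457, sp=-2, e=sp−y≈-55.824457; I≈-49.703715, D=e−e_prev≈-85.202476; u=1/4·(-55.824457)+0·(-49.703715)+1/2·(-85.202476)≈-56.557352; next y=-7/10·53.824457+1·(-56.557352)≈-94.234472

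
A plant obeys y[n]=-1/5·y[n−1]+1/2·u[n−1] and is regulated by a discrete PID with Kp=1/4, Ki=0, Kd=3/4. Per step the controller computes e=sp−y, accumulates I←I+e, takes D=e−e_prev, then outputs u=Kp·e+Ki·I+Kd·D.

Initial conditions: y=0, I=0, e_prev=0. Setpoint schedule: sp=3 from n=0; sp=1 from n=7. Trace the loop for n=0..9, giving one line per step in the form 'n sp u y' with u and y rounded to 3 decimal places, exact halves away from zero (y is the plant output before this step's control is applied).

(exact arithmetic carried between steps; '≈' marks a value shown rounded to 6 d.p. or computed from one; I and e_prev carry over from the previous line; the table rounds u and y to 3 d.p., halves away from zero)
n=0: y=0, sp=3, e=sp−y=3; I=3, D=e−e_prev=3; u=1/4·3+0·3+3/4·3=3; next y=-1/5·0+1/2·3=1.5
n=1: y=1.5, sp=3, e=sp−y=1.5; I=4.5, D=e−e_prev=-1.5; u=1/4·1.5+0·4.5+3/4·(-1.5)=-0.75; next y=-1/5·1.5+1/2·(-0.75)=-0.675
n=2: y=-0.675, sp=3, e=sp−y=3.675; I=8.175, D=e−e_prev=2.175; u=1/4·3.675+0·8.175+3/4·2.175=2.55; next y=-1/5·(-0.675)+1/2·2.55=1.41
n=3: y=1.41, sp=3, e=sp−y=1.59; I=9.765, D=e−e_prev=-2.085; u=1/4·1.59+0·9.765+3/4·(-2.085)=-1.16625; next y=-1/5·1.41+1/2·(-1.16625)=-0.865125
n=4: y=-0.865125, sp=3, e=sp−y=3.865125; I=13.630125, D=e−e_prev=2.275125; u=1/4·3.865125+0·13.630125+3/4·2.275125=2.672625; next y=-1/5·(-0.865125)+1/2·2.672625≈1.509338
n=5: y≈1.509338, sp=3, e=sp−y≈1.490663; I≈15.120788, D=e−e_prev≈-2.374463; u=1/4·1.490663+0·15.120788+3/4·(-2.374463)≈-1.408181; next y=-1/5·1.509338+1/2·(-1.408181)≈-1.005958
n=6: y≈-1.005958, sp=3, e=sp−y≈4.005958; I≈19.126746, D=e−e_prev≈2.515296; u=1/4·4.005958+0·19.126746+3/4·2.515296≈2.887961; next y=-1/5·(-1.005958)+1/2·2.887961≈1.645172
n=7: y≈1.645172, sp=1, e=sp−y≈-0.645172; I≈18.481573, D=e−e_prev≈-4.651130; u=1/4·(-0.645172)+0·18.481573+3/4·(-4.651130)≈-3.649641; next y=-1/5·1.645172+1/2·(-3.649641)≈-2.153855
n=8: y≈-2.153855, sp=1, e=sp−y≈3.153855; I≈21.635428, D=e−e_prev≈3.799027; u=1/4·3.153855+0·21.635428+3/4·3.799027≈3.637734; next y=-1/5·(-2.153855)+1/2·3.637734≈2.249638
n=9: y≈2.249638, sp=1, e=sp−y≈-1.249638; I≈20.385790, D=e−e_prev≈-4.403493; u=1/4·(-1.249638)+0·20.385790+3/4·(-4.403493)≈-3.615029; next y=-1/5·2.249638+1/2·(-3.615029)≈-2.257442

0 3 3.000 0.000
1 3 -0.750 1.500
2 3 2.550 -0.675
3 3 -1.166 1.410
4 3 2.673 -0.865
5 3 -1.408 1.509
6 3 2.888 -1.006
7 1 -3.650 1.645
8 1 3.638 -2.154
9 1 -3.615 2.250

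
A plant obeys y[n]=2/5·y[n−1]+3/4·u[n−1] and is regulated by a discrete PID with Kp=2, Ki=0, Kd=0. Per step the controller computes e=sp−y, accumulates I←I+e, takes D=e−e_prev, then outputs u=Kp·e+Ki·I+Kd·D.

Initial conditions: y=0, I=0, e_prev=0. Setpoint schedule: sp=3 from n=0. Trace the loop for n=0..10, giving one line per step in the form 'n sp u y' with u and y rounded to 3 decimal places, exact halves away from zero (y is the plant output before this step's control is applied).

0 3 6.000 0.000
1 3 -3.000 4.500
2 3 6.900 -0.450
3 3 -3.990 4.995
4 3 7.989 -0.995
5 3 -5.188 5.594
6 3 9.307 -1.653
7 3 -6.637 6.319
8 3 10.901 -2.451
9 3 -8.391 7.196
10 3 12.830 -3.415

(exact arithmetic carried between steps; '≈' marks a value shown rounded to 6 d.p. or computed from one; I and e_prev carry over from the previous line; the table rounds u and y to 3 d.p., halves away from zero)
n=0: y=0, sp=3, e=sp−y=3; I=3, D=e−e_prev=3; u=2·3+0·3+0·3=6; next y=2/5·0+3/4·6=4.5
n=1: y=4.5, sp=3, e=sp−y=-1.5; I=1.5, D=e−e_prev=-4.5; u=2·(-1.5)+0·1.5+0·(-4.5)=-3; next y=2/5·4.5+3/4·(-3)=-0.45
n=2: y=-0.45, sp=3, e=sp−y=3.45; I=4.95, D=e−e_prev=4.95; u=2·3.45+0·4.95+0·4.95=6.9; next y=2/5·(-0.45)+3/4·6.9=4.995
n=3: y=4.995, sp=3, e=sp−y=-1.995; I=2.955, D=e−e_prev=-5.445; u=2·(-1.995)+0·2.955+0·(-5.445)=-3.99; next y=2/5·4.995+3/4·(-3.99)=-0.9945
n=4: y=-0.9945, sp=3, e=sp−y=3.9945; I=6.9495, D=e−e_prev=5.9895; u=2·3.9945+0·6.9495+0·5.9895=7.989; next y=2/5·(-0.9945)+3/4·7.989=5.59395
n=5: y=5.59395, sp=3, e=sp−y=-2.59395; I=4.35555, D=e−e_prev=-6.58845; u=2·(-2.59395)+0·4.35555+0·(-6.58845)=-5.1879; next y=2/5·5.59395+3/4·(-5.1879)=-1.653345
n=6: y=-1.653345, sp=3, e=sp−y=4.653345; I=9.008895, D=e−e_prev=7.247295; u=2·4.653345+0·9.008895+0·7.247295=9.30669; next y=2/5·(-1.653345)+3/4·9.30669≈6.318680
n=7: y≈6.318680, sp=3, e=sp−y≈-3.318680; I≈5.690216, D=e−e_prev≈-7.972025; u=2·(-3.318680)+0·5.690216+0·(-7.972025)≈-6.637359; next y=2/5·6.318680+3/4·(-6.637359)≈-2.450547
n=8: y≈-2.450547, sp=3, e=sp−y≈5.450547; I≈11.140763, D=e−e_prev≈8.769227; u=2·5.450547+0·11.140763+0·8.769227≈10.901095; next y=2/5·(-2.450547)+3/4·10.901095≈7.195602
n=9: y≈7.195602, sp=3, e=sp−y≈-4.195602; I≈6.945161, D=e−e_prev≈-9.646150; u=2·(-4.195602)+0·6.945161+0·(-9.646150)≈-8.391204; next y=2/5·7.195602+3/4·(-8.391204)≈-3.415162
n=10: y≈-3.415162, sp=3, e=sp−y≈6.415162; I≈13.360323, D=e−e_prev≈10.610765; u=2·6.415162+0·13.360323+0·10.610765≈12.830325; next y=2/5·(-3.415162)+3/4·12.830325≈8.256679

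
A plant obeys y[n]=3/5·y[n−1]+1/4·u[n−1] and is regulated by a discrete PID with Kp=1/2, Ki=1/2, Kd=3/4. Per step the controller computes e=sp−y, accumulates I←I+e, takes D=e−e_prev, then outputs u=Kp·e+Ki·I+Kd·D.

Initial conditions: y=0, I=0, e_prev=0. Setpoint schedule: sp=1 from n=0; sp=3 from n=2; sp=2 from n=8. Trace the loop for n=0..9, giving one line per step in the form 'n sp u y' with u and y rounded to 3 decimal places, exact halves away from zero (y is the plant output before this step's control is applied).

(exact arithmetic carried between steps; '≈' marks a value shown rounded to 6 d.p. or computed from one; I and e_prev carry over from the previous line; the table rounds u and y to 3 d.p., halves away from zero)
n=0: y=0, sp=1, e=sp−y=1; I=1, D=e−e_prev=1; u=1/2·1+1/2·1+3/4·1=1.75; next y=3/5·0+1/4·1.75=0.4375
n=1: y=0.4375, sp=1, e=sp−y=0.5625; I=1.5625, D=e−e_prev=-0.4375; u=1/2·0.5625+1/2·1.5625+3/4·(-0.4375)=0.734375; next y=3/5·0.4375+1/4·0.734375≈0.446094
n=2: y≈0.446094, sp=3, e=sp−y≈2.553906; I≈4.116406, D=e−e_prev≈1.991406; u=1/2·2.553906+1/2·4.116406+3/4·1.991406≈4.828711; next y=3/5·0.446094+1/4·4.828711≈1.474834
n=3: y≈1.474834, sp=3, e=sp−y≈1.525166; I≈5.641572, D=e−e_prev≈-1.028740; u=1/2·1.525166+1/2·5.641572+3/4·(-1.028740)≈2.811814; next y=3/5·1.474834+1/4·2.811814≈1.587854
n=4: y≈1.587854, sp=3, e=sp−y≈1.412146; I≈7.053718, D=e−e_prev≈-0.113020; u=1/2·1.412146+1/2·7.053718+3/4·(-0.113020)≈4.148167; next y=3/5·1.587854+1/4·4.148167≈1.989754
n=5: y≈1.989754, sp=3, e=sp−y≈1.010246; I≈8.063964, D=e−e_prev≈-0.401900; u=1/2·1.010246+1/2·8.063964+3/4·(-0.401900)≈4.235680; next y=3/5·1.989754+1/4·4.235680≈2.252772
n=6: y≈2.252772, sp=3, e=sp−y≈0.747228; I≈8.811192, D=e−e_prev≈-0.263018; u=1/2·0.747228+1/2·8.811192+3/4·(-0.263018)≈4.581946; next y=3/5·2.252772+1/4·4.581946≈2.497150
n=7: y≈2.497150, sp=3, e=sp−y≈0.502850; I≈9.314042, D=e−e_prev≈-0.244378; u=1/2·0.502850+1/2·9.314042+3/4·(-0.244378)≈4.725163; next y=3/5·2.497150+1/4·4.725163≈2.679581
n=8: y≈2.679581, sp=2, e=sp−y≈-0.679581; I≈8.634461, D=e−e_prev≈-1.182431; u=1/2·(-0.679581)+1/2·8.634461+3/4·(-1.182431)≈3.090617; next y=3/5·2.679581+1/4·3.090617≈2.380403
n=9: y≈2.380403, sp=2, e=sp−y≈-0.380403; I≈8.254058, D=e−e_prev≈0.299178; u=1/2·(-0.380403)+1/2·8.254058+3/4·0.299178≈4.161211; next y=3/5·2.380403+1/4·4.161211≈2.468544

0 1 1.750 0.000
1 1 0.734 0.438
2 3 4.829 0.446
3 3 2.812 1.475
4 3 4.148 1.588
5 3 4.236 1.990
6 3 4.582 2.253
7 3 4.725 2.497
8 2 3.091 2.680
9 2 4.161 2.380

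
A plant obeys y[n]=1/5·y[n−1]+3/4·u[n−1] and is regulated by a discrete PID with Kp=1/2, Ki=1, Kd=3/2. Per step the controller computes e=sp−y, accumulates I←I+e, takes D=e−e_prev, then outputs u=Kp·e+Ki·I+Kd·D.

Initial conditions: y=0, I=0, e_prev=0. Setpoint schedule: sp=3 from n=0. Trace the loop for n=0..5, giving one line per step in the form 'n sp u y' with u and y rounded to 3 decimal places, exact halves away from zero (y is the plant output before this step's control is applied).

(exact arithmetic carried between steps; '≈' marks a value shown rounded to 6 d.p. or computed from one; I and e_prev carry over from the previous line; the table rounds u and y to 3 d.p., halves away from zero)
n=0: y=0, sp=3, e=sp−y=3; I=3, D=e−e_prev=3; u=1/2·3+1·3+3/2·3=9; next y=1/5·0+3/4·9=6.75
n=1: y=6.75, sp=3, e=sp−y=-3.75; I=-0.75, D=e−e_prev=-6.75; u=1/2·(-3.75)+1·(-0.75)+3/2·(-6.75)=-12.75; next y=1/5·6.75+3/4·(-12.75)=-8.2125
n=2: y=-8.2125, sp=3, e=sp−y=11.2125; I=10.4625, D=e−e_prev=14.9625; u=1/2·11.2125+1·10.4625+3/2·14.9625=38.5125; next y=1/5·(-8.2125)+3/4·38.5125=27.241875
n=3: y=27.241875, sp=3, e=sp−y=-24.241875; I=-13.779375, D=e−e_prev=-35.454375; u=1/2·(-24.241875)+1·(-13.779375)+3/2·(-35.454375)=-79.081875; next y=1/5·27.241875+3/4·(-79.081875)≈-53.863031
n=4: y≈-53.863031, sp=3, e=sp−y≈56.863031; I≈43.083656, D=e−e_prev≈81.104906; u=1/2·56.863031+1·43.083656+3/2·81.104906≈193.172531; next y=1/5·(-53.863031)+3/4·193.172531≈134.106792
n=5: y≈134.106792, sp=3, e=sp−y≈-131.106792; I≈-88.023136, D=e−e_prev≈-187.969823; u=1/2·(-131.106792)+1·(-88.023136)+3/2·(-187.969823)≈-435.531267; next y=1/5·134.106792+3/4·(-435.531267)≈-299.827092

0 3 9.000 0.000
1 3 -12.750 6.750
2 3 38.513 -8.213
3 3 -79.082 27.242
4 3 193.173 -53.863
5 3 -435.531 134.107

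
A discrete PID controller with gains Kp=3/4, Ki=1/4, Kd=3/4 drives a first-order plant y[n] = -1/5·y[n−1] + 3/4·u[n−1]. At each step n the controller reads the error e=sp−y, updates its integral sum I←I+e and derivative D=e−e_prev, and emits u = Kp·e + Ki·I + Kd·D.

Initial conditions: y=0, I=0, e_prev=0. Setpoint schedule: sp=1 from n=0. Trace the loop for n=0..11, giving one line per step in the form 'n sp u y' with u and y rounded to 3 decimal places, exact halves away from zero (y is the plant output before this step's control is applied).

(exact arithmetic carried between steps; '≈' marks a value shown rounded to 6 d.p. or computed from one; I and e_prev carry over from the previous line; the table rounds u and y to 3 d.p., halves away from zero)
n=0: y=0, sp=1, e=sp−y=1; I=1, D=e−e_prev=1; u=3/4·1+1/4·1+3/4·1=1.75; next y=-1/5·0+3/4·1.75=1.3125
n=1: y=1.3125, sp=1, e=sp−y=-0.3125; I=0.6875, D=e−e_prev=-1.3125; u=3/4·(-0.3125)+1/4·0.6875+3/4·(-1.3125)=-1.046875; next y=-1/5·1.3125+3/4·(-1.046875)≈-1.047656
n=2: y≈-1.047656, sp=1, e=sp−y≈2.047656; I≈2.735156, D=e−e_prev≈2.360156; u=3/4·2.047656+1/4·2.735156+3/4·2.360156≈3.989648; next y=-1/5·(-1.047656)+3/4·3.989648≈3.201768
n=3: y≈3.201768, sp=1, e=sp−y≈-2.201768; I≈0.533389, D=e−e_prev≈-4.249424; u=3/4·(-2.201768)+1/4·0.533389+3/4·(-4.249424)≈-4.705046; next y=-1/5·3.201768+3/4·(-4.705046)≈-4.169138
n=4: y≈-4.169138, sp=1, e=sp−y≈5.169138; I≈5.702527, D=e−e_prev≈7.370906; u=3/4·5.169138+1/4·5.702527+3/4·7.370906≈10.830665; next y=-1/5·(-4.169138)+3/4·10.830665≈8.956826
n=5: y≈8.956826, sp=1, e=sp−y≈-7.956826; I≈-2.254299, D=e−e_prev≈-13.125965; u=3/4·(-7.956826)+1/4·(-2.254299)+3/4·(-13.125965)≈-16.375668; next y=-1/5·8.956826+3/4·(-16.375668)≈-14.073116
n=6: y≈-14.073116, sp=1, e=sp−y≈15.073116; I≈12.818817, D=e−e_prev≈23.029943; u=3/4·15.073116+1/4·12.818817+3/4·23.029943≈31.781998; next y=-1/5·(-14.073116)+3/4·31.781998≈26.651122
n=7: y≈26.651122, sp=1, e=sp−y≈-25.651122; I≈-12.832305, D=e−e_prev≈-40.724238; u=3/4·(-25.651122)+1/4·(-12.832305)+3/4·(-40.724238)≈-52.989597; next y=-1/5·26.651122+3/4·(-52.989597)≈-45.072422
n=8: y≈-45.072422, sp=1, e=sp−y≈46.072422; I≈33.240117, D=e−e_prev≈71.723544; u=3/4·46.072422+1/4·33.240117+3/4·71.723544≈96.657004; next y=-1/5·(-45.072422)+3/4·96.657004≈81.507237
n=9: y≈81.507237, sp=1, e=sp−y≈-80.507237; I≈-47.267120, D=e−e_prev≈-126.579659; u=3/4·(-80.507237)+1/4·(-47.267120)+3/4·(-126.579659)≈-167.131952; next y=-1/5·81.507237+3/4·(-167.131952)≈-141.650412
n=10: y≈-141.650412, sp=1, e=sp−y≈142.650412; I≈95.383291, D=e−e_prev≈223.157649; u=3/4·142.650412+1/4·95.383291+3/4·223.157649≈298.201868; next y=-1/5·(-141.650412)+3/4·298.201868≈251.981483
n=11: y≈251.981483, sp=1, e=sp−y≈-250.981483; I≈-155.598192, D=e−e_prev≈-393.631895; u=3/4·(-250.981483)+1/4·(-155.598192)+3/4·(-393.631895)≈-522.359582; next y=-1/5·251.981483+3/4·(-522.359582)≈-442.165983

0 1 1.750 0.000
1 1 -1.047 1.313
2 1 3.990 -1.048
3 1 -4.705 3.202
4 1 10.831 -4.169
5 1 -16.376 8.957
6 1 31.782 -14.073
7 1 -52.990 26.651
8 1 96.657 -45.072
9 1 -167.132 81.507
10 1 298.202 -141.650
11 1 -522.360 251.981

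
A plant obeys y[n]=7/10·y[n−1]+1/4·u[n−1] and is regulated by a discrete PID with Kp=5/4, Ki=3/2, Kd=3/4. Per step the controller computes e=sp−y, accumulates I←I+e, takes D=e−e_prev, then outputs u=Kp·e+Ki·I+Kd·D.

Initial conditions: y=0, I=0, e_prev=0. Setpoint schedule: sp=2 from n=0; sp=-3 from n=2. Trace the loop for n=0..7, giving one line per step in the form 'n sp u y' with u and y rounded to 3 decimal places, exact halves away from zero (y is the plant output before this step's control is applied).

0 2 7.000 0.000
1 2 2.375 1.750
2 -3 -13.678 1.819
3 -3 -3.227 -2.146
4 -3 -6.911 -2.309
5 -3 -4.447 -3.344
6 -3 -4.327 -3.453
7 -3 -3.569 -3.499

(exact arithmetic carried between steps; '≈' marks a value shown rounded to 6 d.p. or computed from one; I and e_prev carry over from the previous line; the table rounds u and y to 3 d.p., halves away from zero)
n=0: y=0, sp=2, e=sp−y=2; I=2, D=e−e_prev=2; u=5/4·2+3/2·2+3/4·2=7; next y=7/10·0+1/4·7=1.75
n=1: y=1.75, sp=2, e=sp−y=0.25; I=2.25, D=e−e_prev=-1.75; u=5/4·0.25+3/2·2.25+3/4·(-1.75)=2.375; next y=7/10·1.75+1/4·2.375=1.81875
n=2: y=1.81875, sp=-3, e=sp−y=-4.81875; I=-2.56875, D=e−e_prev=-5.06875; u=5/4·(-4.81875)+3/2·(-2.56875)+3/4·(-5.06875)=-13.678125; next y=7/10·1.81875+1/4·(-13.678125)≈-2.146406
n=3: y≈-2.146406, sp=-3, e=sp−y≈-0.853594; I≈-3.422344, D=e−e_prev≈3.965156; u=5/4·(-0.853594)+3/2·(-3.422344)+3/4·3.965156≈-3.226641; next y=7/10·(-2.146406)+1/4·(-3.226641)≈-2.309145
n=4: y≈-2.309145, sp=-3, e=sp−y≈-0.690855; I≈-4.113199, D=e−e_prev≈0.162738; u=5/4·(-0.690855)+3/2·(-4.113199)+3/4·0.162738≈-6.911314; next y=7/10·(-2.309145)+1/4·(-6.911314)≈-3.344230
n=5: y≈-3.344230, sp=-3, e=sp−y≈0.344230; I≈-3.768969, D=e−e_prev≈1.035085; u=5/4·0.344230+3/2·(-3.768969)+3/4·1.035085≈-4.446853; next y=7/10·(-3.344230)+1/4·(-4.446853)≈-3.452674
n=6: y≈-3.452674, sp=-3, e=sp−y≈0.452674; I≈-3.316295, D=e−e_prev≈0.108444; u=5/4·0.452674+3/2·(-3.316295)+3/4·0.108444≈-4.327267; next y=7/10·(-3.452674)+1/4·(-4.327267)≈-3.498689
n=7: y≈-3.498689, sp=-3, e=sp−y≈0.498689; I≈-2.817607, D=e−e_prev≈0.046015; u=5/4·0.498689+3/2·(-2.817607)+3/4·0.046015≈-3.568538; next y=7/10·(-3.498689)+1/4·(-3.568538)≈-3.341217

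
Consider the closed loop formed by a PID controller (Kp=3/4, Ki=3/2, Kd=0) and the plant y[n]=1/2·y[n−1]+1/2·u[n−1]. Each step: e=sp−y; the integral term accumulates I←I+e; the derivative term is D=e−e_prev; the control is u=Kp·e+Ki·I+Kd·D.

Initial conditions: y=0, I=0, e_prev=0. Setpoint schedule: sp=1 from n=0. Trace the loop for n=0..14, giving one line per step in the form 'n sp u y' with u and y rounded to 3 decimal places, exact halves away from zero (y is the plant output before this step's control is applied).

(exact arithmetic carried between steps; '≈' marks a value shown rounded to 6 d.p. or computed from one; I and e_prev carry over from the previous line; the table rounds u and y to 3 d.p., halves away from zero)
n=0: y=0, sp=1, e=sp−y=1; I=1, D=e−e_prev=1; u=3/4·1+3/2·1+0·1=2.25; next y=1/2·0+1/2·2.25=1.125
n=1: y=1.125, sp=1, e=sp−y=-0.125; I=0.875, D=e−e_prev=-1.125; u=3/4·(-0.125)+3/2·0.875+0·(-1.125)=1.21875; next y=1/2·1.125+1/2·1.21875=1.171875
n=2: y=1.171875, sp=1, e=sp−y=-0.171875; I=0.703125, D=e−e_prev=-0.046875; u=3/4·(-0.171875)+3/2·0.703125+0·(-0.046875)≈0.925781; next y=1/2·1.171875+1/2·0.925781≈1.048828
n=3: y≈1.048828, sp=1, e=sp−y≈-0.048828; I≈0.654297, D=e−e_prev≈0.123047; u=3/4·(-0.048828)+3/2·0.654297+0·0.123047≈0.944824; next y=1/2·1.048828+1/2·0.944824≈0.996826
n=4: y≈0.996826, sp=1, e=sp−y≈0.003174; I≈0.657471, D=e−e_prev≈0.052002; u=3/4·0.003174+3/2·0.657471+0·0.052002≈0.988586; next y=1/2·0.996826+1/2·0.988586≈0.992706
n=5: y≈0.992706, sp=1, e=sp−y≈0.007294; I≈0.664764, D=e−e_prev≈0.004120; u=3/4·0.007294+3/2·0.664764+0·0.004120≈1.002617; next y=1/2·0.992706+1/2·1.002617≈0.997662
n=6: y≈0.997662, sp=1, e=sp−y≈0.002338; I≈0.667103, D=e−e_prev≈-0.004955; u=3/4·0.002338+3/2·0.667103+0·(-0.004955)≈1.002408; next y=1/2·0.997662+1/2·1.002408≈1.000035
n=7: y≈1.000035, sp=1, e=sp−y≈-0.000035; I≈0.667068, D=e−e_prev≈-0.002373; u=3/4·(-0.000035)+3/2·0.667068+0·(-0.002373)≈1.000576; next y=1/2·1.000035+1/2·1.000576≈1.000305
n=8: y≈1.000305, sp=1, e=sp−y≈-0.000305; I≈0.666763, D=e−e_prev≈-0.000271; u=3/4·(-0.000305)+3/2·0.666763+0·(-0.000271)≈0.999915; next y=1/2·1.000305+1/2·0.999915≈1.000110
n=9: y≈1.000110, sp=1, e=sp−y≈-0.000110; I≈0.666652, D=e−e_prev≈0.000195; u=3/4·(-0.000110)+3/2·0.666652+0·0.000195≈0.999896; next y=1/2·1.000110+1/2·0.999896≈1.000003
n=10: y≈1.000003, sp=1, e=sp−y≈-0.000003; I≈0.666649, D=e−e_prev≈0.000107; u=3/4·(-0.000003)+3/2·0.666649+0·0.000107≈0.999972; next y=1/2·1.000003+1/2·0.999972≈0.999987
n=11: y≈0.999987, sp=1, e=sp−y≈0.000013; I≈0.666662, D=e−e_prev≈0.000016; u=3/4·0.000013+3/2·0.666662+0·0.000016≈1.000002; next y=1/2·0.999987+1/2·1.000002≈0.999995
n=12: y≈0.999995, sp=1, e=sp−y≈0.000005; I≈0.666667, D=e−e_prev≈-0.000007; u=3/4·0.000005+3/2·0.666667+0·(-0.000007)≈1.000004; next y=1/2·0.999995+1/2·1.000004≈1.000000
n=13: y≈1.000000, sp=1, e=sp−y≈0.000000; I≈0.666667, D=e−e_prev≈-0.000005; u=3/4·0.000000+3/2·0.666667+0·(-0.000005)≈1.000001; next y=1/2·1.000000+1/2·1.000001≈1.000001
n=14: y≈1.000001, sp=1, e=sp−y≈-0.000001; I≈0.666667, D=e−e_prev≈-0.000001; u=3/4·(-0.000001)+3/2·0.666667+0·(-0.000001)≈1.000000; next y=1/2·1.000001+1/2·1.000000≈1.000000

0 1 2.250 0.000
1 1 1.219 1.125
2 1 0.926 1.172
3 1 0.945 1.049
4 1 0.989 0.997
5 1 1.003 0.993
6 1 1.002 0.998
7 1 1.001 1.000
8 1 1.000 1.000
9 1 1.000 1.000
10 1 1.000 1.000
11 1 1.000 1.000
12 1 1.000 1.000
13 1 1.000 1.000
14 1 1.000 1.000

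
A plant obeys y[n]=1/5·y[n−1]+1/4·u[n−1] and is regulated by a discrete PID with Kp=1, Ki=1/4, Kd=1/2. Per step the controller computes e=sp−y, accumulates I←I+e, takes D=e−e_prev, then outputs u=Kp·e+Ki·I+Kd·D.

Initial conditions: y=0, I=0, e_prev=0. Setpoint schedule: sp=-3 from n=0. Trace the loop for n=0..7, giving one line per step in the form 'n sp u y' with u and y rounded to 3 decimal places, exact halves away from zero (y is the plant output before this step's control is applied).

0 -3 -5.250 0.000
1 -3 -2.203 -1.313
2 -3 -4.155 -0.813
3 -3 -3.773 -1.201
4 -3 -4.448 -1.183
5 -3 -4.604 -1.349
6 -3 -4.973 -1.421
7 -3 -5.217 -1.527

(exact arithmetic carried between steps; '≈' marks a value shown rounded to 6 d.p. or computed from one; I and e_prev carry over from the previous line; the table rounds u and y to 3 d.p., halves away from zero)
n=0: y=0, sp=-3, e=sp−y=-3; I=-3, D=e−e_prev=-3; u=1·(-3)+1/4·(-3)+1/2·(-3)=-5.25; next y=1/5·0+1/4·(-5.25)=-1.3125
n=1: y=-1.3125, sp=-3, e=sp−y=-1.6875; I=-4.6875, D=e−e_prev=1.3125; u=1·(-1.6875)+1/4·(-4.6875)+1/2·1.3125=-2.203125; next y=1/5·(-1.3125)+1/4·(-2.203125)≈-0.813281
n=2: y≈-0.813281, sp=-3, e=sp−y≈-2.186719; I≈-6.874219, D=e−e_prev≈-0.499219; u=1·(-2.186719)+1/4·(-6.874219)+1/2·(-0.499219)≈-4.154883; next y=1/5·(-0.813281)+1/4·(-4.154883)≈-1.201377
n=3: y≈-1.201377, sp=-3, e=sp−y≈-1.798623; I≈-8.672842, D=e−e_prev≈0.388096; u=1·(-1.798623)+1/4·(-8.672842)+1/2·0.388096≈-3.772786; next y=1/5·(-1.201377)+1/4·(-3.772786)≈-1.183472
n=4: y≈-1.183472, sp=-3, e=sp−y≈-1.816528; I≈-10.489370, D=e−e_prev≈-0.017905; u=1·(-1.816528)+1/4·(-10.489370)+1/2·(-0.017905)≈-4.447823; next y=1/5·(-1.183472)+1/4·(-4.447823)≈-1.348650
n=5: y≈-1.348650, sp=-3, e=sp−y≈-1.651350; I≈-12.140720, D=e−e_prev≈0.165178; u=1·(-1.651350)+1/4·(-12.140720)+1/2·0.165178≈-4.603941; next y=1/5·(-1.348650)+1/4·(-4.603941)≈-1.420715
n=6: y≈-1.420715, sp=-3, e=sp−y≈-1.579285; I≈-13.720005, D=e−e_prev≈0.072065; u=1·(-1.579285)+1/4·(-13.720005)+1/2·0.072065≈-4.973253; next y=1/5·(-1.420715)+1/4·(-4.973253)≈-1.527456
n=7: y≈-1.527456, sp=-3, e=sp−y≈-1.472544; I≈-15.192548, D=e−e_prev≈0.106741; u=1·(-1.472544)+1/4·(-15.192548)+1/2·0.106741≈-5.217310; next y=1/5·(-1.527456)+1/4·(-5.217310)≈-1.609819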